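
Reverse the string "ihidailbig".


Input: ihidailbig
Reading characters right to left:
  Position 9: 'g'
  Position 8: 'i'
  Position 7: 'b'
  Position 6: 'l'
  Position 5: 'i'
  Position 4: 'a'
  Position 3: 'd'
  Position 2: 'i'
  Position 1: 'h'
  Position 0: 'i'
Reversed: gibliadihi

gibliadihi


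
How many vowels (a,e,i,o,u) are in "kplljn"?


Input: kplljn
Checking each character:
  'k' at position 0: consonant
  'p' at position 1: consonant
  'l' at position 2: consonant
  'l' at position 3: consonant
  'j' at position 4: consonant
  'n' at position 5: consonant
Total vowels: 0

0


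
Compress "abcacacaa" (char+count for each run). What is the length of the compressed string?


Input: abcacacaa
Runs:
  'a' x 1 => "a1"
  'b' x 1 => "b1"
  'c' x 1 => "c1"
  'a' x 1 => "a1"
  'c' x 1 => "c1"
  'a' x 1 => "a1"
  'c' x 1 => "c1"
  'a' x 2 => "a2"
Compressed: "a1b1c1a1c1a1c1a2"
Compressed length: 16

16


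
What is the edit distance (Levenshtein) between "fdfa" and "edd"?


Computing edit distance: "fdfa" -> "edd"
DP table:
           e    d    d
      0    1    2    3
  f   1    1    2    3
  d   2    2    1    2
  f   3    3    2    2
  a   4    4    3    3
Edit distance = dp[4][3] = 3

3


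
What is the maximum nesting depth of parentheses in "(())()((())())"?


Input: "(())()((())())"
Tracking depth:
  Position 0 '(': depth becomes 1
  Position 1 '(': depth becomes 2
  Position 2 ')': depth becomes 1
  Position 3 ')': depth becomes 0
  Position 4 '(': depth becomes 1
  Position 5 ')': depth becomes 0
  Position 6 '(': depth becomes 1
  Position 7 '(': depth becomes 2
  Position 8 '(': depth becomes 3
  Position 9 ')': depth becomes 2
  Position 10 ')': depth becomes 1
  Position 11 '(': depth becomes 2
  Position 12 ')': depth becomes 1
  Position 13 ')': depth becomes 0
Maximum depth reached: 3

3


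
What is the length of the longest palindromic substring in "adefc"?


Input: "adefc"
Checking substrings for palindromes:
  No multi-char palindromic substrings found
Longest palindromic substring: "a" with length 1

1


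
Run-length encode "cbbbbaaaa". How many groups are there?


Input: cbbbbaaaa
Scanning for consecutive runs:
  Group 1: 'c' x 1 (positions 0-0)
  Group 2: 'b' x 4 (positions 1-4)
  Group 3: 'a' x 4 (positions 5-8)
Total groups: 3

3


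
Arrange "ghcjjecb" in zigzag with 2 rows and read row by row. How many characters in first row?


Zigzag "ghcjjecb" into 2 rows:
Placing characters:
  'g' => row 0
  'h' => row 1
  'c' => row 0
  'j' => row 1
  'j' => row 0
  'e' => row 1
  'c' => row 0
  'b' => row 1
Rows:
  Row 0: "gcjc"
  Row 1: "hjeb"
First row length: 4

4


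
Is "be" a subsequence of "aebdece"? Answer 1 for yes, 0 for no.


Check if "be" is a subsequence of "aebdece"
Greedy scan:
  Position 0 ('a'): no match needed
  Position 1 ('e'): no match needed
  Position 2 ('b'): matches sub[0] = 'b'
  Position 3 ('d'): no match needed
  Position 4 ('e'): matches sub[1] = 'e'
  Position 5 ('c'): no match needed
  Position 6 ('e'): no match needed
All 2 characters matched => is a subsequence

1


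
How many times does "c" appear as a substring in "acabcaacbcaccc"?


Searching for "c" in "acabcaacbcaccc"
Scanning each position:
  Position 0: "a" => no
  Position 1: "c" => MATCH
  Position 2: "a" => no
  Position 3: "b" => no
  Position 4: "c" => MATCH
  Position 5: "a" => no
  Position 6: "a" => no
  Position 7: "c" => MATCH
  Position 8: "b" => no
  Position 9: "c" => MATCH
  Position 10: "a" => no
  Position 11: "c" => MATCH
  Position 12: "c" => MATCH
  Position 13: "c" => MATCH
Total occurrences: 7

7


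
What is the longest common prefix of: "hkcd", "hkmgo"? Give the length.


Words: hkcd, hkmgo
  Position 0: all 'h' => match
  Position 1: all 'k' => match
  Position 2: ('c', 'm') => mismatch, stop
LCP = "hk" (length 2)

2


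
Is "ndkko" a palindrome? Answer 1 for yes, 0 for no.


Input: ndkko
Reversed: okkdn
  Compare pos 0 ('n') with pos 4 ('o'): MISMATCH
  Compare pos 1 ('d') with pos 3 ('k'): MISMATCH
Result: not a palindrome

0


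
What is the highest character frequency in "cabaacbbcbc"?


Input: cabaacbbcbc
Character counts:
  'a': 3
  'b': 4
  'c': 4
Maximum frequency: 4

4


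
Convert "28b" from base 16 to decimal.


Input: "28b" in base 16
Positional expansion:
  Digit '2' (value 2) x 16^2 = 512
  Digit '8' (value 8) x 16^1 = 128
  Digit 'b' (value 11) x 16^0 = 11
Sum = 651

651


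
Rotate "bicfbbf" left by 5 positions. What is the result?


Input: "bicfbbf", rotate left by 5
First 5 characters: "bicfb"
Remaining characters: "bf"
Concatenate remaining + first: "bf" + "bicfb" = "bfbicfb"

bfbicfb


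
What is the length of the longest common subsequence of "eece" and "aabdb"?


LCS of "eece" and "aabdb"
DP table:
           a    a    b    d    b
      0    0    0    0    0    0
  e   0    0    0    0    0    0
  e   0    0    0    0    0    0
  c   0    0    0    0    0    0
  e   0    0    0    0    0    0
LCS length = dp[4][5] = 0

0


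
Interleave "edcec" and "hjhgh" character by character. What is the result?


Interleaving "edcec" and "hjhgh":
  Position 0: 'e' from first, 'h' from second => "eh"
  Position 1: 'd' from first, 'j' from second => "dj"
  Position 2: 'c' from first, 'h' from second => "ch"
  Position 3: 'e' from first, 'g' from second => "eg"
  Position 4: 'c' from first, 'h' from second => "ch"
Result: ehdjchegch

ehdjchegch


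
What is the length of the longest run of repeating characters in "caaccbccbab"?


Input: "caaccbccbab"
Scanning for longest run:
  Position 1 ('a'): new char, reset run to 1
  Position 2 ('a'): continues run of 'a', length=2
  Position 3 ('c'): new char, reset run to 1
  Position 4 ('c'): continues run of 'c', length=2
  Position 5 ('b'): new char, reset run to 1
  Position 6 ('c'): new char, reset run to 1
  Position 7 ('c'): continues run of 'c', length=2
  Position 8 ('b'): new char, reset run to 1
  Position 9 ('a'): new char, reset run to 1
  Position 10 ('b'): new char, reset run to 1
Longest run: 'a' with length 2

2


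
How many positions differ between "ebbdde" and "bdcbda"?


Comparing "ebbdde" and "bdcbda" position by position:
  Position 0: 'e' vs 'b' => DIFFER
  Position 1: 'b' vs 'd' => DIFFER
  Position 2: 'b' vs 'c' => DIFFER
  Position 3: 'd' vs 'b' => DIFFER
  Position 4: 'd' vs 'd' => same
  Position 5: 'e' vs 'a' => DIFFER
Positions that differ: 5

5


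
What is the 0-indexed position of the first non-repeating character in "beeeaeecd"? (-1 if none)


Input: beeeaeecd
Character frequencies:
  'a': 1
  'b': 1
  'c': 1
  'd': 1
  'e': 5
Scanning left to right for freq == 1:
  Position 0 ('b'): unique! => answer = 0

0


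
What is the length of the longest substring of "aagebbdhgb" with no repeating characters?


Input: "aagebbdhgb"
Sliding window (track last position of each char):
  Position 0 ('a'): window [0,0] length 1 -- new best
  Position 1 ('a'): repeat (last at 0), move window start to 1
  Position 1 ('a'): window [1,1] length 1
  Position 2 ('g'): window [1,2] length 2 -- new best
  Position 3 ('e'): window [1,3] length 3 -- new best
  Position 4 ('b'): window [1,4] length 4 -- new best
  Position 5 ('b'): repeat (last at 4), move window start to 5
  Position 5 ('b'): window [5,5] length 1
  Position 6 ('d'): window [5,6] length 2
  Position 7 ('h'): window [5,7] length 3
  Position 8 ('g'): window [5,8] length 4
  Position 9 ('b'): repeat (last at 5), move window start to 6
  Position 9 ('b'): window [6,9] length 4
Longest substring with no repeats: "ageb" with length 4

4


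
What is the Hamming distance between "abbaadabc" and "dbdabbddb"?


Comparing "abbaadabc" and "dbdabbddb" position by position:
  Position 0: 'a' vs 'd' => differ
  Position 1: 'b' vs 'b' => same
  Position 2: 'b' vs 'd' => differ
  Position 3: 'a' vs 'a' => same
  Position 4: 'a' vs 'b' => differ
  Position 5: 'd' vs 'b' => differ
  Position 6: 'a' vs 'd' => differ
  Position 7: 'b' vs 'd' => differ
  Position 8: 'c' vs 'b' => differ
Total differences (Hamming distance): 7

7


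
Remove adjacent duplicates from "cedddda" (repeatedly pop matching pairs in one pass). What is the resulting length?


Input: cedddda
Stack-based adjacent duplicate removal:
  Read 'c': push. Stack: c
  Read 'e': push. Stack: ce
  Read 'd': push. Stack: ced
  Read 'd': matches stack top 'd' => pop. Stack: ce
  Read 'd': push. Stack: ced
  Read 'd': matches stack top 'd' => pop. Stack: ce
  Read 'a': push. Stack: cea
Final stack: "cea" (length 3)

3


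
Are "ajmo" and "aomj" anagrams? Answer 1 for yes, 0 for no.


Strings: "ajmo", "aomj"
Sorted first:  ajmo
Sorted second: ajmo
Sorted forms match => anagrams

1


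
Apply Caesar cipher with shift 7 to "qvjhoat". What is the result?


Caesar cipher: shift "qvjhoat" by 7
  'q' (pos 16) + 7 = pos 23 = 'x'
  'v' (pos 21) + 7 = pos 2 = 'c'
  'j' (pos 9) + 7 = pos 16 = 'q'
  'h' (pos 7) + 7 = pos 14 = 'o'
  'o' (pos 14) + 7 = pos 21 = 'v'
  'a' (pos 0) + 7 = pos 7 = 'h'
  't' (pos 19) + 7 = pos 0 = 'a'
Result: xcqovha

xcqovha


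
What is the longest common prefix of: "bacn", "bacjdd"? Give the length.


Words: bacn, bacjdd
  Position 0: all 'b' => match
  Position 1: all 'a' => match
  Position 2: all 'c' => match
  Position 3: ('n', 'j') => mismatch, stop
LCP = "bac" (length 3)

3


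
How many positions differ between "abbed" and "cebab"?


Comparing "abbed" and "cebab" position by position:
  Position 0: 'a' vs 'c' => DIFFER
  Position 1: 'b' vs 'e' => DIFFER
  Position 2: 'b' vs 'b' => same
  Position 3: 'e' vs 'a' => DIFFER
  Position 4: 'd' vs 'b' => DIFFER
Positions that differ: 4

4


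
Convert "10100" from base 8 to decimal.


Input: "10100" in base 8
Positional expansion:
  Digit '1' (value 1) x 8^4 = 4096
  Digit '0' (value 0) x 8^3 = 0
  Digit '1' (value 1) x 8^2 = 64
  Digit '0' (value 0) x 8^1 = 0
  Digit '0' (value 0) x 8^0 = 0
Sum = 4160

4160


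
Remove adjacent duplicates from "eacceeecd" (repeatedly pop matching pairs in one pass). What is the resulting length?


Input: eacceeecd
Stack-based adjacent duplicate removal:
  Read 'e': push. Stack: e
  Read 'a': push. Stack: ea
  Read 'c': push. Stack: eac
  Read 'c': matches stack top 'c' => pop. Stack: ea
  Read 'e': push. Stack: eae
  Read 'e': matches stack top 'e' => pop. Stack: ea
  Read 'e': push. Stack: eae
  Read 'c': push. Stack: eaec
  Read 'd': push. Stack: eaecd
Final stack: "eaecd" (length 5)

5


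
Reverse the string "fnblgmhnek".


Input: fnblgmhnek
Reading characters right to left:
  Position 9: 'k'
  Position 8: 'e'
  Position 7: 'n'
  Position 6: 'h'
  Position 5: 'm'
  Position 4: 'g'
  Position 3: 'l'
  Position 2: 'b'
  Position 1: 'n'
  Position 0: 'f'
Reversed: kenhmglbnf

kenhmglbnf


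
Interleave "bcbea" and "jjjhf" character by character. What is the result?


Interleaving "bcbea" and "jjjhf":
  Position 0: 'b' from first, 'j' from second => "bj"
  Position 1: 'c' from first, 'j' from second => "cj"
  Position 2: 'b' from first, 'j' from second => "bj"
  Position 3: 'e' from first, 'h' from second => "eh"
  Position 4: 'a' from first, 'f' from second => "af"
Result: bjcjbjehaf

bjcjbjehaf


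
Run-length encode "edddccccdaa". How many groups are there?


Input: edddccccdaa
Scanning for consecutive runs:
  Group 1: 'e' x 1 (positions 0-0)
  Group 2: 'd' x 3 (positions 1-3)
  Group 3: 'c' x 4 (positions 4-7)
  Group 4: 'd' x 1 (positions 8-8)
  Group 5: 'a' x 2 (positions 9-10)
Total groups: 5

5


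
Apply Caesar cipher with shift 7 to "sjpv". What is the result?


Caesar cipher: shift "sjpv" by 7
  's' (pos 18) + 7 = pos 25 = 'z'
  'j' (pos 9) + 7 = pos 16 = 'q'
  'p' (pos 15) + 7 = pos 22 = 'w'
  'v' (pos 21) + 7 = pos 2 = 'c'
Result: zqwc

zqwc


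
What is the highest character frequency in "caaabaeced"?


Input: caaabaeced
Character counts:
  'a': 4
  'b': 1
  'c': 2
  'd': 1
  'e': 2
Maximum frequency: 4

4


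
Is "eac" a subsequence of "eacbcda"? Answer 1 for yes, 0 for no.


Check if "eac" is a subsequence of "eacbcda"
Greedy scan:
  Position 0 ('e'): matches sub[0] = 'e'
  Position 1 ('a'): matches sub[1] = 'a'
  Position 2 ('c'): matches sub[2] = 'c'
  Position 3 ('b'): no match needed
  Position 4 ('c'): no match needed
  Position 5 ('d'): no match needed
  Position 6 ('a'): no match needed
All 3 characters matched => is a subsequence

1


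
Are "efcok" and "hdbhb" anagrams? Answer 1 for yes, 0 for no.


Strings: "efcok", "hdbhb"
Sorted first:  cefko
Sorted second: bbdhh
Differ at position 0: 'c' vs 'b' => not anagrams

0


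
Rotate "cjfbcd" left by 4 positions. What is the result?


Input: "cjfbcd", rotate left by 4
First 4 characters: "cjfb"
Remaining characters: "cd"
Concatenate remaining + first: "cd" + "cjfb" = "cdcjfb"

cdcjfb


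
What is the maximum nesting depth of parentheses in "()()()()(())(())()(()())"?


Input: "()()()()(())(())()(()())"
Tracking depth:
  Position 0 '(': depth becomes 1
  Position 1 ')': depth becomes 0
  Position 2 '(': depth becomes 1
  Position 3 ')': depth becomes 0
  Position 4 '(': depth becomes 1
  Position 5 ')': depth becomes 0
  Position 6 '(': depth becomes 1
  Position 7 ')': depth becomes 0
  Position 8 '(': depth becomes 1
  Position 9 '(': depth becomes 2
  Position 10 ')': depth becomes 1
  Position 11 ')': depth becomes 0
  Position 12 '(': depth becomes 1
  Position 13 '(': depth becomes 2
  Position 14 ')': depth becomes 1
  Position 15 ')': depth becomes 0
  Position 16 '(': depth becomes 1
  Position 17 ')': depth becomes 0
  Position 18 '(': depth becomes 1
  Position 19 '(': depth becomes 2
  Position 20 ')': depth becomes 1
  Position 21 '(': depth becomes 2
  Position 22 ')': depth becomes 1
  Position 23 ')': depth becomes 0
Maximum depth reached: 2

2


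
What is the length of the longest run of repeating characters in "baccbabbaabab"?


Input: "baccbabbaabab"
Scanning for longest run:
  Position 1 ('a'): new char, reset run to 1
  Position 2 ('c'): new char, reset run to 1
  Position 3 ('c'): continues run of 'c', length=2
  Position 4 ('b'): new char, reset run to 1
  Position 5 ('a'): new char, reset run to 1
  Position 6 ('b'): new char, reset run to 1
  Position 7 ('b'): continues run of 'b', length=2
  Position 8 ('a'): new char, reset run to 1
  Position 9 ('a'): continues run of 'a', length=2
  Position 10 ('b'): new char, reset run to 1
  Position 11 ('a'): new char, reset run to 1
  Position 12 ('b'): new char, reset run to 1
Longest run: 'c' with length 2

2


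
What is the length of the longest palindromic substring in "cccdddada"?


Input: "cccdddada"
Checking substrings for palindromes:
  [0:3] "ccc" (len 3) => palindrome
  [3:6] "ddd" (len 3) => palindrome
  [5:8] "dad" (len 3) => palindrome
  [6:9] "ada" (len 3) => palindrome
  [0:2] "cc" (len 2) => palindrome
  [1:3] "cc" (len 2) => palindrome
Longest palindromic substring: "ccc" with length 3

3


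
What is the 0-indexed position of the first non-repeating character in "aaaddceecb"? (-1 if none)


Input: aaaddceecb
Character frequencies:
  'a': 3
  'b': 1
  'c': 2
  'd': 2
  'e': 2
Scanning left to right for freq == 1:
  Position 0 ('a'): freq=3, skip
  Position 1 ('a'): freq=3, skip
  Position 2 ('a'): freq=3, skip
  Position 3 ('d'): freq=2, skip
  Position 4 ('d'): freq=2, skip
  Position 5 ('c'): freq=2, skip
  Position 6 ('e'): freq=2, skip
  Position 7 ('e'): freq=2, skip
  Position 8 ('c'): freq=2, skip
  Position 9 ('b'): unique! => answer = 9

9


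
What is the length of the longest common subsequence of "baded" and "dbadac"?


LCS of "baded" and "dbadac"
DP table:
           d    b    a    d    a    c
      0    0    0    0    0    0    0
  b   0    0    1    1    1    1    1
  a   0    0    1    2    2    2    2
  d   0    1    1    2    3    3    3
  e   0    1    1    2    3    3    3
  d   0    1    1    2    3    3    3
LCS length = dp[5][6] = 3

3


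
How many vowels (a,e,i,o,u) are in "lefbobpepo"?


Input: lefbobpepo
Checking each character:
  'l' at position 0: consonant
  'e' at position 1: vowel (running total: 1)
  'f' at position 2: consonant
  'b' at position 3: consonant
  'o' at position 4: vowel (running total: 2)
  'b' at position 5: consonant
  'p' at position 6: consonant
  'e' at position 7: vowel (running total: 3)
  'p' at position 8: consonant
  'o' at position 9: vowel (running total: 4)
Total vowels: 4

4


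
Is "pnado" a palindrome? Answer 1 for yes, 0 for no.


Input: pnado
Reversed: odanp
  Compare pos 0 ('p') with pos 4 ('o'): MISMATCH
  Compare pos 1 ('n') with pos 3 ('d'): MISMATCH
Result: not a palindrome

0


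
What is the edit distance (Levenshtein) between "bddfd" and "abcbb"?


Computing edit distance: "bddfd" -> "abcbb"
DP table:
           a    b    c    b    b
      0    1    2    3    4    5
  b   1    1    1    2    3    4
  d   2    2    2    2    3    4
  d   3    3    3    3    3    4
  f   4    4    4    4    4    4
  d   5    5    5    5    5    5
Edit distance = dp[5][5] = 5

5


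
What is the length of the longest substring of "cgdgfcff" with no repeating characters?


Input: "cgdgfcff"
Sliding window (track last position of each char):
  Position 0 ('c'): window [0,0] length 1 -- new best
  Position 1 ('g'): window [0,1] length 2 -- new best
  Position 2 ('d'): window [0,2] length 3 -- new best
  Position 3 ('g'): repeat (last at 1), move window start to 2
  Position 3 ('g'): window [2,3] length 2
  Position 4 ('f'): window [2,4] length 3
  Position 5 ('c'): window [2,5] length 4 -- new best
  Position 6 ('f'): repeat (last at 4), move window start to 5
  Position 6 ('f'): window [5,6] length 2
  Position 7 ('f'): repeat (last at 6), move window start to 7
  Position 7 ('f'): window [7,7] length 1
Longest substring with no repeats: "dgfc" with length 4

4


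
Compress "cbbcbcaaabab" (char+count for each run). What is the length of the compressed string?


Input: cbbcbcaaabab
Runs:
  'c' x 1 => "c1"
  'b' x 2 => "b2"
  'c' x 1 => "c1"
  'b' x 1 => "b1"
  'c' x 1 => "c1"
  'a' x 3 => "a3"
  'b' x 1 => "b1"
  'a' x 1 => "a1"
  'b' x 1 => "b1"
Compressed: "c1b2c1b1c1a3b1a1b1"
Compressed length: 18

18


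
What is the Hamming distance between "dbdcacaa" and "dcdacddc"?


Comparing "dbdcacaa" and "dcdacddc" position by position:
  Position 0: 'd' vs 'd' => same
  Position 1: 'b' vs 'c' => differ
  Position 2: 'd' vs 'd' => same
  Position 3: 'c' vs 'a' => differ
  Position 4: 'a' vs 'c' => differ
  Position 5: 'c' vs 'd' => differ
  Position 6: 'a' vs 'd' => differ
  Position 7: 'a' vs 'c' => differ
Total differences (Hamming distance): 6

6


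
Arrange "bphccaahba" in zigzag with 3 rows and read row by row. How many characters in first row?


Zigzag "bphccaahba" into 3 rows:
Placing characters:
  'b' => row 0
  'p' => row 1
  'h' => row 2
  'c' => row 1
  'c' => row 0
  'a' => row 1
  'a' => row 2
  'h' => row 1
  'b' => row 0
  'a' => row 1
Rows:
  Row 0: "bcb"
  Row 1: "pcaha"
  Row 2: "ha"
First row length: 3

3


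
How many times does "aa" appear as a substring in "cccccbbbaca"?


Searching for "aa" in "cccccbbbaca"
Scanning each position:
  Position 0: "cc" => no
  Position 1: "cc" => no
  Position 2: "cc" => no
  Position 3: "cc" => no
  Position 4: "cb" => no
  Position 5: "bb" => no
  Position 6: "bb" => no
  Position 7: "ba" => no
  Position 8: "ac" => no
  Position 9: "ca" => no
Total occurrences: 0

0


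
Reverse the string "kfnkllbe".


Input: kfnkllbe
Reading characters right to left:
  Position 7: 'e'
  Position 6: 'b'
  Position 5: 'l'
  Position 4: 'l'
  Position 3: 'k'
  Position 2: 'n'
  Position 1: 'f'
  Position 0: 'k'
Reversed: ebllknfk

ebllknfk


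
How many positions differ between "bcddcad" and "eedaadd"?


Comparing "bcddcad" and "eedaadd" position by position:
  Position 0: 'b' vs 'e' => DIFFER
  Position 1: 'c' vs 'e' => DIFFER
  Position 2: 'd' vs 'd' => same
  Position 3: 'd' vs 'a' => DIFFER
  Position 4: 'c' vs 'a' => DIFFER
  Position 5: 'a' vs 'd' => DIFFER
  Position 6: 'd' vs 'd' => same
Positions that differ: 5

5


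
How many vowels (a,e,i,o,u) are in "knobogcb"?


Input: knobogcb
Checking each character:
  'k' at position 0: consonant
  'n' at position 1: consonant
  'o' at position 2: vowel (running total: 1)
  'b' at position 3: consonant
  'o' at position 4: vowel (running total: 2)
  'g' at position 5: consonant
  'c' at position 6: consonant
  'b' at position 7: consonant
Total vowels: 2

2


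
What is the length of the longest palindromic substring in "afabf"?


Input: "afabf"
Checking substrings for palindromes:
  [0:3] "afa" (len 3) => palindrome
Longest palindromic substring: "afa" with length 3

3


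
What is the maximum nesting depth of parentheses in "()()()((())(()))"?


Input: "()()()((())(()))"
Tracking depth:
  Position 0 '(': depth becomes 1
  Position 1 ')': depth becomes 0
  Position 2 '(': depth becomes 1
  Position 3 ')': depth becomes 0
  Position 4 '(': depth becomes 1
  Position 5 ')': depth becomes 0
  Position 6 '(': depth becomes 1
  Position 7 '(': depth becomes 2
  Position 8 '(': depth becomes 3
  Position 9 ')': depth becomes 2
  Position 10 ')': depth becomes 1
  Position 11 '(': depth becomes 2
  Position 12 '(': depth becomes 3
  Position 13 ')': depth becomes 2
  Position 14 ')': depth becomes 1
  Position 15 ')': depth becomes 0
Maximum depth reached: 3

3


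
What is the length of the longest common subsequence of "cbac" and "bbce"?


LCS of "cbac" and "bbce"
DP table:
           b    b    c    e
      0    0    0    0    0
  c   0    0    0    1    1
  b   0    1    1    1    1
  a   0    1    1    1    1
  c   0    1    1    2    2
LCS length = dp[4][4] = 2

2


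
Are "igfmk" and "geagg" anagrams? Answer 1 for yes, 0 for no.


Strings: "igfmk", "geagg"
Sorted first:  fgikm
Sorted second: aeggg
Differ at position 0: 'f' vs 'a' => not anagrams

0


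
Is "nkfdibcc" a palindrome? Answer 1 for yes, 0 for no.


Input: nkfdibcc
Reversed: ccbidfkn
  Compare pos 0 ('n') with pos 7 ('c'): MISMATCH
  Compare pos 1 ('k') with pos 6 ('c'): MISMATCH
  Compare pos 2 ('f') with pos 5 ('b'): MISMATCH
  Compare pos 3 ('d') with pos 4 ('i'): MISMATCH
Result: not a palindrome

0


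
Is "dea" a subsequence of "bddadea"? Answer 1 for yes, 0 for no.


Check if "dea" is a subsequence of "bddadea"
Greedy scan:
  Position 0 ('b'): no match needed
  Position 1 ('d'): matches sub[0] = 'd'
  Position 2 ('d'): no match needed
  Position 3 ('a'): no match needed
  Position 4 ('d'): no match needed
  Position 5 ('e'): matches sub[1] = 'e'
  Position 6 ('a'): matches sub[2] = 'a'
All 3 characters matched => is a subsequence

1


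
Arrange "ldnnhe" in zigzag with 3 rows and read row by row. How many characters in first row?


Zigzag "ldnnhe" into 3 rows:
Placing characters:
  'l' => row 0
  'd' => row 1
  'n' => row 2
  'n' => row 1
  'h' => row 0
  'e' => row 1
Rows:
  Row 0: "lh"
  Row 1: "dne"
  Row 2: "n"
First row length: 2

2


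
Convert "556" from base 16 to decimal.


Input: "556" in base 16
Positional expansion:
  Digit '5' (value 5) x 16^2 = 1280
  Digit '5' (value 5) x 16^1 = 80
  Digit '6' (value 6) x 16^0 = 6
Sum = 1366

1366


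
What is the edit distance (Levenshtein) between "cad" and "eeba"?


Computing edit distance: "cad" -> "eeba"
DP table:
           e    e    b    a
      0    1    2    3    4
  c   1    1    2    3    4
  a   2    2    2    3    3
  d   3    3    3    3    4
Edit distance = dp[3][4] = 4

4


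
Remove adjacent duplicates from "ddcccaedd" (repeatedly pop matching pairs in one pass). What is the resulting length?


Input: ddcccaedd
Stack-based adjacent duplicate removal:
  Read 'd': push. Stack: d
  Read 'd': matches stack top 'd' => pop. Stack: (empty)
  Read 'c': push. Stack: c
  Read 'c': matches stack top 'c' => pop. Stack: (empty)
  Read 'c': push. Stack: c
  Read 'a': push. Stack: ca
  Read 'e': push. Stack: cae
  Read 'd': push. Stack: caed
  Read 'd': matches stack top 'd' => pop. Stack: cae
Final stack: "cae" (length 3)

3


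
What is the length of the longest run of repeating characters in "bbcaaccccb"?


Input: "bbcaaccccb"
Scanning for longest run:
  Position 1 ('b'): continues run of 'b', length=2
  Position 2 ('c'): new char, reset run to 1
  Position 3 ('a'): new char, reset run to 1
  Position 4 ('a'): continues run of 'a', length=2
  Position 5 ('c'): new char, reset run to 1
  Position 6 ('c'): continues run of 'c', length=2
  Position 7 ('c'): continues run of 'c', length=3
  Position 8 ('c'): continues run of 'c', length=4
  Position 9 ('b'): new char, reset run to 1
Longest run: 'c' with length 4

4


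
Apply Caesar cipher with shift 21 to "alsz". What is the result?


Caesar cipher: shift "alsz" by 21
  'a' (pos 0) + 21 = pos 21 = 'v'
  'l' (pos 11) + 21 = pos 6 = 'g'
  's' (pos 18) + 21 = pos 13 = 'n'
  'z' (pos 25) + 21 = pos 20 = 'u'
Result: vgnu

vgnu


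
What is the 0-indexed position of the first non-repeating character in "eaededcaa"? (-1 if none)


Input: eaededcaa
Character frequencies:
  'a': 3
  'c': 1
  'd': 2
  'e': 3
Scanning left to right for freq == 1:
  Position 0 ('e'): freq=3, skip
  Position 1 ('a'): freq=3, skip
  Position 2 ('e'): freq=3, skip
  Position 3 ('d'): freq=2, skip
  Position 4 ('e'): freq=3, skip
  Position 5 ('d'): freq=2, skip
  Position 6 ('c'): unique! => answer = 6

6


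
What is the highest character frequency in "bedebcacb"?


Input: bedebcacb
Character counts:
  'a': 1
  'b': 3
  'c': 2
  'd': 1
  'e': 2
Maximum frequency: 3

3


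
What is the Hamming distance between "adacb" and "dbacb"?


Comparing "adacb" and "dbacb" position by position:
  Position 0: 'a' vs 'd' => differ
  Position 1: 'd' vs 'b' => differ
  Position 2: 'a' vs 'a' => same
  Position 3: 'c' vs 'c' => same
  Position 4: 'b' vs 'b' => same
Total differences (Hamming distance): 2

2


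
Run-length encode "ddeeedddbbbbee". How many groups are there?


Input: ddeeedddbbbbee
Scanning for consecutive runs:
  Group 1: 'd' x 2 (positions 0-1)
  Group 2: 'e' x 3 (positions 2-4)
  Group 3: 'd' x 3 (positions 5-7)
  Group 4: 'b' x 4 (positions 8-11)
  Group 5: 'e' x 2 (positions 12-13)
Total groups: 5

5


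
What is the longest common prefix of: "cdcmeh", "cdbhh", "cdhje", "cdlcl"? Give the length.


Words: cdcmeh, cdbhh, cdhje, cdlcl
  Position 0: all 'c' => match
  Position 1: all 'd' => match
  Position 2: ('c', 'b', 'h', 'l') => mismatch, stop
LCP = "cd" (length 2)

2


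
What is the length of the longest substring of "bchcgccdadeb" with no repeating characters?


Input: "bchcgccdadeb"
Sliding window (track last position of each char):
  Position 0 ('b'): window [0,0] length 1 -- new best
  Position 1 ('c'): window [0,1] length 2 -- new best
  Position 2 ('h'): window [0,2] length 3 -- new best
  Position 3 ('c'): repeat (last at 1), move window start to 2
  Position 3 ('c'): window [2,3] length 2
  Position 4 ('g'): window [2,4] length 3
  Position 5 ('c'): repeat (last at 3), move window start to 4
  Position 5 ('c'): window [4,5] length 2
  Position 6 ('c'): repeat (last at 5), move window start to 6
  Position 6 ('c'): window [6,6] length 1
  Position 7 ('d'): window [6,7] length 2
  Position 8 ('a'): window [6,8] length 3
  Position 9 ('d'): repeat (last at 7), move window start to 8
  Position 9 ('d'): window [8,9] length 2
  Position 10 ('e'): window [8,10] length 3
  Position 11 ('b'): window [8,11] length 4 -- new best
Longest substring with no repeats: "adeb" with length 4

4


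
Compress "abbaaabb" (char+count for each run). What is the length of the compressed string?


Input: abbaaabb
Runs:
  'a' x 1 => "a1"
  'b' x 2 => "b2"
  'a' x 3 => "a3"
  'b' x 2 => "b2"
Compressed: "a1b2a3b2"
Compressed length: 8

8


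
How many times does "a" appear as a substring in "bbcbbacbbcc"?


Searching for "a" in "bbcbbacbbcc"
Scanning each position:
  Position 0: "b" => no
  Position 1: "b" => no
  Position 2: "c" => no
  Position 3: "b" => no
  Position 4: "b" => no
  Position 5: "a" => MATCH
  Position 6: "c" => no
  Position 7: "b" => no
  Position 8: "b" => no
  Position 9: "c" => no
  Position 10: "c" => no
Total occurrences: 1

1


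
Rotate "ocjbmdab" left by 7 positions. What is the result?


Input: "ocjbmdab", rotate left by 7
First 7 characters: "ocjbmda"
Remaining characters: "b"
Concatenate remaining + first: "b" + "ocjbmda" = "bocjbmda"

bocjbmda


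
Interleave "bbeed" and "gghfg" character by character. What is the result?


Interleaving "bbeed" and "gghfg":
  Position 0: 'b' from first, 'g' from second => "bg"
  Position 1: 'b' from first, 'g' from second => "bg"
  Position 2: 'e' from first, 'h' from second => "eh"
  Position 3: 'e' from first, 'f' from second => "ef"
  Position 4: 'd' from first, 'g' from second => "dg"
Result: bgbgehefdg

bgbgehefdg


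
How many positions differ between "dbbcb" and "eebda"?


Comparing "dbbcb" and "eebda" position by position:
  Position 0: 'd' vs 'e' => DIFFER
  Position 1: 'b' vs 'e' => DIFFER
  Position 2: 'b' vs 'b' => same
  Position 3: 'c' vs 'd' => DIFFER
  Position 4: 'b' vs 'a' => DIFFER
Positions that differ: 4

4


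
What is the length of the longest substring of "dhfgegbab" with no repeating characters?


Input: "dhfgegbab"
Sliding window (track last position of each char):
  Position 0 ('d'): window [0,0] length 1 -- new best
  Position 1 ('h'): window [0,1] length 2 -- new best
  Position 2 ('f'): window [0,2] length 3 -- new best
  Position 3 ('g'): window [0,3] length 4 -- new best
  Position 4 ('e'): window [0,4] length 5 -- new best
  Position 5 ('g'): repeat (last at 3), move window start to 4
  Position 5 ('g'): window [4,5] length 2
  Position 6 ('b'): window [4,6] length 3
  Position 7 ('a'): window [4,7] length 4
  Position 8 ('b'): repeat (last at 6), move window start to 7
  Position 8 ('b'): window [7,8] length 2
Longest substring with no repeats: "dhfge" with length 5

5


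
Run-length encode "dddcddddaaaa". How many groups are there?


Input: dddcddddaaaa
Scanning for consecutive runs:
  Group 1: 'd' x 3 (positions 0-2)
  Group 2: 'c' x 1 (positions 3-3)
  Group 3: 'd' x 4 (positions 4-7)
  Group 4: 'a' x 4 (positions 8-11)
Total groups: 4

4


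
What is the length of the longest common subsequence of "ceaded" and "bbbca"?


LCS of "ceaded" and "bbbca"
DP table:
           b    b    b    c    a
      0    0    0    0    0    0
  c   0    0    0    0    1    1
  e   0    0    0    0    1    1
  a   0    0    0    0    1    2
  d   0    0    0    0    1    2
  e   0    0    0    0    1    2
  d   0    0    0    0    1    2
LCS length = dp[6][5] = 2

2


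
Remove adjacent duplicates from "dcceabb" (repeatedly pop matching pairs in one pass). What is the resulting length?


Input: dcceabb
Stack-based adjacent duplicate removal:
  Read 'd': push. Stack: d
  Read 'c': push. Stack: dc
  Read 'c': matches stack top 'c' => pop. Stack: d
  Read 'e': push. Stack: de
  Read 'a': push. Stack: dea
  Read 'b': push. Stack: deab
  Read 'b': matches stack top 'b' => pop. Stack: dea
Final stack: "dea" (length 3)

3


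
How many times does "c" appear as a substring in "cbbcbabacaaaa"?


Searching for "c" in "cbbcbabacaaaa"
Scanning each position:
  Position 0: "c" => MATCH
  Position 1: "b" => no
  Position 2: "b" => no
  Position 3: "c" => MATCH
  Position 4: "b" => no
  Position 5: "a" => no
  Position 6: "b" => no
  Position 7: "a" => no
  Position 8: "c" => MATCH
  Position 9: "a" => no
  Position 10: "a" => no
  Position 11: "a" => no
  Position 12: "a" => no
Total occurrences: 3

3


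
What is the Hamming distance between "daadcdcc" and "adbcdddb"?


Comparing "daadcdcc" and "adbcdddb" position by position:
  Position 0: 'd' vs 'a' => differ
  Position 1: 'a' vs 'd' => differ
  Position 2: 'a' vs 'b' => differ
  Position 3: 'd' vs 'c' => differ
  Position 4: 'c' vs 'd' => differ
  Position 5: 'd' vs 'd' => same
  Position 6: 'c' vs 'd' => differ
  Position 7: 'c' vs 'b' => differ
Total differences (Hamming distance): 7

7


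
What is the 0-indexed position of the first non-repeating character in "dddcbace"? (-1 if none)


Input: dddcbace
Character frequencies:
  'a': 1
  'b': 1
  'c': 2
  'd': 3
  'e': 1
Scanning left to right for freq == 1:
  Position 0 ('d'): freq=3, skip
  Position 1 ('d'): freq=3, skip
  Position 2 ('d'): freq=3, skip
  Position 3 ('c'): freq=2, skip
  Position 4 ('b'): unique! => answer = 4

4


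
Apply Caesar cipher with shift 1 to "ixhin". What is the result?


Caesar cipher: shift "ixhin" by 1
  'i' (pos 8) + 1 = pos 9 = 'j'
  'x' (pos 23) + 1 = pos 24 = 'y'
  'h' (pos 7) + 1 = pos 8 = 'i'
  'i' (pos 8) + 1 = pos 9 = 'j'
  'n' (pos 13) + 1 = pos 14 = 'o'
Result: jyijo

jyijo


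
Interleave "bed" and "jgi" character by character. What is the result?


Interleaving "bed" and "jgi":
  Position 0: 'b' from first, 'j' from second => "bj"
  Position 1: 'e' from first, 'g' from second => "eg"
  Position 2: 'd' from first, 'i' from second => "di"
Result: bjegdi

bjegdi


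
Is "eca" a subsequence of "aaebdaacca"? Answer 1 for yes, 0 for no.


Check if "eca" is a subsequence of "aaebdaacca"
Greedy scan:
  Position 0 ('a'): no match needed
  Position 1 ('a'): no match needed
  Position 2 ('e'): matches sub[0] = 'e'
  Position 3 ('b'): no match needed
  Position 4 ('d'): no match needed
  Position 5 ('a'): no match needed
  Position 6 ('a'): no match needed
  Position 7 ('c'): matches sub[1] = 'c'
  Position 8 ('c'): no match needed
  Position 9 ('a'): matches sub[2] = 'a'
All 3 characters matched => is a subsequence

1


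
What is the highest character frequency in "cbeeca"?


Input: cbeeca
Character counts:
  'a': 1
  'b': 1
  'c': 2
  'e': 2
Maximum frequency: 2

2


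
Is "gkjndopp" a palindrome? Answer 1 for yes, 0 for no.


Input: gkjndopp
Reversed: ppodnjkg
  Compare pos 0 ('g') with pos 7 ('p'): MISMATCH
  Compare pos 1 ('k') with pos 6 ('p'): MISMATCH
  Compare pos 2 ('j') with pos 5 ('o'): MISMATCH
  Compare pos 3 ('n') with pos 4 ('d'): MISMATCH
Result: not a palindrome

0


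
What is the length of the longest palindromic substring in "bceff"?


Input: "bceff"
Checking substrings for palindromes:
  [3:5] "ff" (len 2) => palindrome
Longest palindromic substring: "ff" with length 2

2


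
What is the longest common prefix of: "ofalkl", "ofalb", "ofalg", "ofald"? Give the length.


Words: ofalkl, ofalb, ofalg, ofald
  Position 0: all 'o' => match
  Position 1: all 'f' => match
  Position 2: all 'a' => match
  Position 3: all 'l' => match
  Position 4: ('k', 'b', 'g', 'd') => mismatch, stop
LCP = "ofal" (length 4)

4


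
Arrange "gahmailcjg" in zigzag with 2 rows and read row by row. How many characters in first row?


Zigzag "gahmailcjg" into 2 rows:
Placing characters:
  'g' => row 0
  'a' => row 1
  'h' => row 0
  'm' => row 1
  'a' => row 0
  'i' => row 1
  'l' => row 0
  'c' => row 1
  'j' => row 0
  'g' => row 1
Rows:
  Row 0: "ghalj"
  Row 1: "amicg"
First row length: 5

5


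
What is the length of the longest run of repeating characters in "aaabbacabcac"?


Input: "aaabbacabcac"
Scanning for longest run:
  Position 1 ('a'): continues run of 'a', length=2
  Position 2 ('a'): continues run of 'a', length=3
  Position 3 ('b'): new char, reset run to 1
  Position 4 ('b'): continues run of 'b', length=2
  Position 5 ('a'): new char, reset run to 1
  Position 6 ('c'): new char, reset run to 1
  Position 7 ('a'): new char, reset run to 1
  Position 8 ('b'): new char, reset run to 1
  Position 9 ('c'): new char, reset run to 1
  Position 10 ('a'): new char, reset run to 1
  Position 11 ('c'): new char, reset run to 1
Longest run: 'a' with length 3

3


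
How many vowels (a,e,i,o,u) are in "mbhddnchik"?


Input: mbhddnchik
Checking each character:
  'm' at position 0: consonant
  'b' at position 1: consonant
  'h' at position 2: consonant
  'd' at position 3: consonant
  'd' at position 4: consonant
  'n' at position 5: consonant
  'c' at position 6: consonant
  'h' at position 7: consonant
  'i' at position 8: vowel (running total: 1)
  'k' at position 9: consonant
Total vowels: 1

1


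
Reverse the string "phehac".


Input: phehac
Reading characters right to left:
  Position 5: 'c'
  Position 4: 'a'
  Position 3: 'h'
  Position 2: 'e'
  Position 1: 'h'
  Position 0: 'p'
Reversed: cahehp

cahehp


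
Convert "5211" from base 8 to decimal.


Input: "5211" in base 8
Positional expansion:
  Digit '5' (value 5) x 8^3 = 2560
  Digit '2' (value 2) x 8^2 = 128
  Digit '1' (value 1) x 8^1 = 8
  Digit '1' (value 1) x 8^0 = 1
Sum = 2697

2697


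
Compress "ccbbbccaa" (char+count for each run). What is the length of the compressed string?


Input: ccbbbccaa
Runs:
  'c' x 2 => "c2"
  'b' x 3 => "b3"
  'c' x 2 => "c2"
  'a' x 2 => "a2"
Compressed: "c2b3c2a2"
Compressed length: 8

8


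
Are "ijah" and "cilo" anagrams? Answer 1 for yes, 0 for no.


Strings: "ijah", "cilo"
Sorted first:  ahij
Sorted second: cilo
Differ at position 0: 'a' vs 'c' => not anagrams

0


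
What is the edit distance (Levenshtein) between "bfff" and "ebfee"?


Computing edit distance: "bfff" -> "ebfee"
DP table:
           e    b    f    e    e
      0    1    2    3    4    5
  b   1    1    1    2    3    4
  f   2    2    2    1    2    3
  f   3    3    3    2    2    3
  f   4    4    4    3    3    3
Edit distance = dp[4][5] = 3

3


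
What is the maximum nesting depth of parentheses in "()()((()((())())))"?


Input: "()()((()((())())))"
Tracking depth:
  Position 0 '(': depth becomes 1
  Position 1 ')': depth becomes 0
  Position 2 '(': depth becomes 1
  Position 3 ')': depth becomes 0
  Position 4 '(': depth becomes 1
  Position 5 '(': depth becomes 2
  Position 6 '(': depth becomes 3
  Position 7 ')': depth becomes 2
  Position 8 '(': depth becomes 3
  Position 9 '(': depth becomes 4
  Position 10 '(': depth becomes 5
  Position 11 ')': depth becomes 4
  Position 12 ')': depth becomes 3
  Position 13 '(': depth becomes 4
  Position 14 ')': depth becomes 3
  Position 15 ')': depth becomes 2
  Position 16 ')': depth becomes 1
  Position 17 ')': depth becomes 0
Maximum depth reached: 5

5


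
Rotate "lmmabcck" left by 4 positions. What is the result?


Input: "lmmabcck", rotate left by 4
First 4 characters: "lmma"
Remaining characters: "bcck"
Concatenate remaining + first: "bcck" + "lmma" = "bccklmma"

bccklmma


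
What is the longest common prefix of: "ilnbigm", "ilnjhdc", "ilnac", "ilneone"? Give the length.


Words: ilnbigm, ilnjhdc, ilnac, ilneone
  Position 0: all 'i' => match
  Position 1: all 'l' => match
  Position 2: all 'n' => match
  Position 3: ('b', 'j', 'a', 'e') => mismatch, stop
LCP = "iln" (length 3)

3


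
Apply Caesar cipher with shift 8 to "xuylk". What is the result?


Caesar cipher: shift "xuylk" by 8
  'x' (pos 23) + 8 = pos 5 = 'f'
  'u' (pos 20) + 8 = pos 2 = 'c'
  'y' (pos 24) + 8 = pos 6 = 'g'
  'l' (pos 11) + 8 = pos 19 = 't'
  'k' (pos 10) + 8 = pos 18 = 's'
Result: fcgts

fcgts


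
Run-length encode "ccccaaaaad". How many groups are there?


Input: ccccaaaaad
Scanning for consecutive runs:
  Group 1: 'c' x 4 (positions 0-3)
  Group 2: 'a' x 5 (positions 4-8)
  Group 3: 'd' x 1 (positions 9-9)
Total groups: 3

3


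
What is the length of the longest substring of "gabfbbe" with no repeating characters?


Input: "gabfbbe"
Sliding window (track last position of each char):
  Position 0 ('g'): window [0,0] length 1 -- new best
  Position 1 ('a'): window [0,1] length 2 -- new best
  Position 2 ('b'): window [0,2] length 3 -- new best
  Position 3 ('f'): window [0,3] length 4 -- new best
  Position 4 ('b'): repeat (last at 2), move window start to 3
  Position 4 ('b'): window [3,4] length 2
  Position 5 ('b'): repeat (last at 4), move window start to 5
  Position 5 ('b'): window [5,5] length 1
  Position 6 ('e'): window [5,6] length 2
Longest substring with no repeats: "gabf" with length 4

4
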